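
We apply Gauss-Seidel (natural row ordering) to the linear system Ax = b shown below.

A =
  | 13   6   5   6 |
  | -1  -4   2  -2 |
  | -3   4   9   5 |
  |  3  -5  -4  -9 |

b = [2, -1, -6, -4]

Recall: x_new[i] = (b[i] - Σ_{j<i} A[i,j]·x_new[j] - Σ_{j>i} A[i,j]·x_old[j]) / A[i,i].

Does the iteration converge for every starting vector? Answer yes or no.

Diagonal D = diag(13, -4, 9, -9); L, U strict lower/upper.
GS T = -(D+L)⁻¹U: row 0 first, T[0,1] = -(6)/(13) = -0.4615; later rows by forward substitution.
  T[0,:] = [+0.0000 -0.4615 -0.3846 -0.4615]
  T[1,:] = [+0.0000 +0.1154 +0.5962 -0.3846]
  T[2,:] = [+0.0000 -0.2051 -0.3932 -0.5385]
  T[3,:] = [+0.0000 -0.1268 -0.2847 +0.2991]
|eigenvalues of T|: 0.5460, 0.2798, 0.2798, 0.0000.
spectral radius ρ = 0.5460; 0.5460 < 1 ⇒ converges.

yes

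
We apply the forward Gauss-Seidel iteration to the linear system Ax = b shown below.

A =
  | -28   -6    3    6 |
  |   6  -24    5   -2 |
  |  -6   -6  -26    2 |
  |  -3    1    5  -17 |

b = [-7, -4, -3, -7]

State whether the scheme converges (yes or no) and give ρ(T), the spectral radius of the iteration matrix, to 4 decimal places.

yes, ρ = 0.1628

Diagonal D = diag(-28, -24, -26, -17); L, U strict lower/upper.
GS T = -(D+L)⁻¹U: row 0 first, T[0,1] = -(-6)/(-28) = -0.2143; later rows by forward substitution.
  T[0,:] = [+0.0000 -0.2143 +0.1071 +0.2143]
  T[1,:] = [+0.0000 -0.0536 +0.2351 -0.0298]
  T[2,:] = [+0.0000 +0.0618 -0.0790 +0.0343]
  T[3,:] = [+0.0000 +0.0528 -0.0283 -0.0295]
|roots of det(T-λI)|: 0.1628, 0.0614, 0.0606, 0.0000.
ρ = 0.1628; 0.1628 < 1, so it converges for any x₀.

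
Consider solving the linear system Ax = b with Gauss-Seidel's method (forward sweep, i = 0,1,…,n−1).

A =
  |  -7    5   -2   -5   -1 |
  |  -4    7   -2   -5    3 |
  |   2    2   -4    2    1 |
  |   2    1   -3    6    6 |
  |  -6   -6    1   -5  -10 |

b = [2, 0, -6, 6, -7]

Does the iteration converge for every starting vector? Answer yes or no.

Diagonal D = diag(-7, 7, -4, 6, -10); L, U strict lower/upper.
Gauss-Seidel: T = -(D+L)⁻¹U, row 0 first, T[0,1] = -(5)/(-7) = +0.7143; later rows by forward substitution.
  T[0,:] = [+0.0000  +0.7143  -0.2857  -0.7143  -0.1429]
  T[1,:] = [+0.0000  +0.4082  +0.1224  +0.3061  -0.5102]
  T[2,:] = [+0.0000  +0.5612  -0.0816  +0.2959  -0.0765]
  T[3,:] = [+0.0000  -0.0255  +0.0340  +0.3350  -0.9056]
  T[4,:] = [+0.0000  -0.6046  +0.0728  +0.1070  +0.8370]
|roots of det(T-λI)|: 1.2909, 0.4412, 0.4412, 0.2436, 0.0000.
spectral radius ρ = 1.2909; 1.2909 > 1: divergent.

no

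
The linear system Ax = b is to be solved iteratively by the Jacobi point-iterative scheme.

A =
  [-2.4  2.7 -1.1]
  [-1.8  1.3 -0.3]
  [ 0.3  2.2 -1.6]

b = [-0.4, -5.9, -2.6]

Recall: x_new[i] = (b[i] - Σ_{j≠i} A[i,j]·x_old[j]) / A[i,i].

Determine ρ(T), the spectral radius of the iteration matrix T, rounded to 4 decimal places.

1.5261

Write A = D+L+U with D = diag(-2.4, 1.3, -1.6).
Jacobi T = -D⁻¹(L+U): T[0,2] = -(-1.1)/(-2.4) = -0.4583; T[0,0] = 0.
  T[0,:] = [+0.0000 +1.1250 -0.4583]
  T[1,:] = [+1.3846 +0.0000 +0.2308]
  T[2,:] = [+0.1875 +1.3750 +0.0000]
eigenvalue magnitudes: 1.5261, 0.9688, 0.5573.
ρ(T) = max|λ| = 1.5261; 1.5261 > 1: divergent.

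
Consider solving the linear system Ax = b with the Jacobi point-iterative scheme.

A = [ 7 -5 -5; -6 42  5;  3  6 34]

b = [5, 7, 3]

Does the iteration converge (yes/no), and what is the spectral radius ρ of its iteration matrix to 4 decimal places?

yes, ρ = 0.3070

Split A = D + L + U, D = diag(7, 42, 34).
T_J = -D⁻¹(L+U): T[0,2] = -(-5)/(7) = +0.7143; T[0,0] = 0.
  T[0,:] = [+0.0000  +0.7143  +0.7143]
  T[1,:] = [+0.1429  +0.0000  -0.1190]
  T[2,:] = [-0.0882  -0.1765  +0.0000]
|λ(T)| sorted: 0.3070, 0.1850, 0.1850.
spectral radius ρ = 0.3070; 0.3070 < 1 ⇒ converges.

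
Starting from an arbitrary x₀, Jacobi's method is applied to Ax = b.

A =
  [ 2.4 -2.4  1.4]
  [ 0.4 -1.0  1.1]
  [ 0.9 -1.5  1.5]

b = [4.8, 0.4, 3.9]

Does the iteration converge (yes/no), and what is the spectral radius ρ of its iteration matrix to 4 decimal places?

Let D = diag(2.4, -1, 1.5); L, U the strict triangles.
T_J = -D⁻¹(L+U): T[0,1] = -(-2.4)/(2.4) = +1.0000; T[0,0] = 0.
  T[0,:] = [+0.0000  +1.0000  -0.5833]
  T[1,:] = [+0.4000  +0.0000  +1.1000]
  T[2,:] = [-0.6000  +1.0000  +0.0000]
eigenvalue magnitudes: 1.5569, 0.9577, 0.5991.
spectral radius ρ = 1.5569; 1.5569 > 1 ⇒ diverges.

no, ρ = 1.5569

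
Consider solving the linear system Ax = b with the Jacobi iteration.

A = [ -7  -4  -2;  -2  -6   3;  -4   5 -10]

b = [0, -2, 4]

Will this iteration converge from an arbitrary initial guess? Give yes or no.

Diagonal D = diag(-7, -6, -10); L, U strict lower/upper.
Jacobi: T = -D⁻¹(L+U), T[1,2] = -(3)/(-6) = +0.5000; T[1,1] = 0.
  T[0,:] = [+0.0000 -0.5714 -0.2857]
  T[1,:] = [-0.3333 +0.0000 +0.5000]
  T[2,:] = [-0.4000 +0.5000 +0.0000]
moduli |λ_i(T)| = 0.8618, 0.4334, 0.4334.
ρ = 0.8618; 0.8618 < 1, so it converges for any x₀.

yes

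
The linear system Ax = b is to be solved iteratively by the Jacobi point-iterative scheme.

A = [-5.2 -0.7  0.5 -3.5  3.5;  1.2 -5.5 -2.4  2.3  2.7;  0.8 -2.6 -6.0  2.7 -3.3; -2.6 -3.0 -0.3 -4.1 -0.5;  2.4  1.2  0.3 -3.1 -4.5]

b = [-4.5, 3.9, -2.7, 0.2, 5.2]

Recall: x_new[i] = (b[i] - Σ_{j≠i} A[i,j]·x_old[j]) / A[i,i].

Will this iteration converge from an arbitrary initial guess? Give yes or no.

Let D = diag(-5.2, -5.5, -6, -4.1, -4.5); L, U the strict triangles.
Jacobi T = -D⁻¹(L+U): T[1,0] = -(1.2)/(-5.5) = +0.2182; T[1,1] = 0.
  T[0,:] = [+0.0000  -0.1346  +0.0962  -0.6731  +0.6731]
  T[1,:] = [+0.2182  +0.0000  -0.4364  +0.4182  +0.4909]
  T[2,:] = [+0.1333  -0.4333  +0.0000  +0.4500  -0.5500]
  T[3,:] = [-0.6341  -0.7317  -0.0732  +0.0000  -0.1220]
  T[4,:] = [+0.5333  +0.2667  +0.0667  -0.6889  +0.0000]
|λ(T)| sorted: 1.2029, 0.8059, 0.8059, 0.4754, 0.3279.
ρ(T) = max|λ| = 1.2029; 1.2029 > 1 ⇒ diverges.

no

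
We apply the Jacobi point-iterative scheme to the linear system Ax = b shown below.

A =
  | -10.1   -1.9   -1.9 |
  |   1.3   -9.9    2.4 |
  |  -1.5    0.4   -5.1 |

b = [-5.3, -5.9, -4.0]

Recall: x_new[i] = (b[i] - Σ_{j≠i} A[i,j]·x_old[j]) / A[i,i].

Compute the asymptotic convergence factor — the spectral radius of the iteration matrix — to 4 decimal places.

0.2971

Diagonal D = diag(-10.1, -9.9, -5.1); L, U strict lower/upper.
Jacobi T = -D⁻¹(L+U): T[2,0] = -(-1.5)/(-5.1) = -0.2941; T[2,2] = 0.
  T[0,:] = [+0.0000  -0.1881  -0.1881]
  T[1,:] = [+0.1313  +0.0000  +0.2424]
  T[2,:] = [-0.2941  +0.0784  +0.0000]
|λ(T)| sorted: 0.2971, 0.1965, 0.1965.
ρ(T) = max|λ| = 0.2971; 0.2971 < 1: convergent.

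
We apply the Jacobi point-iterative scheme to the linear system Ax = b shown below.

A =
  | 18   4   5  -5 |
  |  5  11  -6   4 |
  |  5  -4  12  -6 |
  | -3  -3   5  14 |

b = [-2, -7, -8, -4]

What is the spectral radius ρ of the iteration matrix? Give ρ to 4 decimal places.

Write A = D+L+U with D = diag(18, 11, 12, 14).
T_J = -D⁻¹(L+U): T[3,2] = -(5)/(14) = -0.3571; T[3,3] = 0.
  T[0,:] = [+0.0000 -0.2222 -0.2778 +0.2778]
  T[1,:] = [-0.4545 +0.0000 +0.5455 -0.3636]
  T[2,:] = [-0.4167 +0.3333 +0.0000 +0.5000]
  T[3,:] = [+0.2143 +0.2143 -0.3571 +0.0000]
|roots of det(T-λI)|: 0.7339, 0.4697, 0.4697, 0.2318.
ρ(T) = max|λ| = 0.7339; 0.7339 < 1: convergent.

0.7339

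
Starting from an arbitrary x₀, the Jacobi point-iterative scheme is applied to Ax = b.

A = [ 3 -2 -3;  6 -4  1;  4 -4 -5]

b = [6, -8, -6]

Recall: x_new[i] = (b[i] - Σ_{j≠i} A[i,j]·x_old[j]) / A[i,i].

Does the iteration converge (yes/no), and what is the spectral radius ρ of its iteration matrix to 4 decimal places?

Diagonal D = diag(3, -4, -5); L, U strict lower/upper.
T_J = -D⁻¹(L+U): T[2,0] = -(4)/(-5) = +0.8000; T[2,2] = 0.
  T[0,:] = [+0.0000, +0.6667, +1.0000]
  T[1,:] = [+1.5000, +0.0000, +0.2500]
  T[2,:] = [+0.8000, -0.8000, +0.0000]
|λ(T)| sorted: 1.5175, 0.8384, 0.8384.
ρ = 1.5175; 1.5175 > 1 ⇒ diverges.

no, ρ = 1.5175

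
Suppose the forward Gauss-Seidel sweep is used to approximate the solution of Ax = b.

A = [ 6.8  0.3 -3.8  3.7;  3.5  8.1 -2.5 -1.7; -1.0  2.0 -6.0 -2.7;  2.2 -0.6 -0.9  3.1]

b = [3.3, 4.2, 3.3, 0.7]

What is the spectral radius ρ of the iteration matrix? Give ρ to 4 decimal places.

0.5679

Diagonal D = diag(6.8, 8.1, -6, 3.1); L, U strict lower/upper.
T_GS = -(D+L)⁻¹U: row 0 first, T[0,2] = -(-3.8)/(6.8) = +0.5588; later rows by forward substitution.
  T[0,:] = [+0.0000 -0.0441 +0.5588 -0.5441]
  T[1,:] = [+0.0000 +0.0191 +0.0672 +0.4450]
  T[2,:] = [+0.0000 +0.0137 -0.0707 -0.2110]
  T[3,:] = [+0.0000 +0.0390 -0.4041 +0.4110]
|λ(T)| sorted: 0.5679, 0.2404, 0.0318, 0.0000.
ρ = 0.5679; 0.5679 < 1, so it converges for any x₀.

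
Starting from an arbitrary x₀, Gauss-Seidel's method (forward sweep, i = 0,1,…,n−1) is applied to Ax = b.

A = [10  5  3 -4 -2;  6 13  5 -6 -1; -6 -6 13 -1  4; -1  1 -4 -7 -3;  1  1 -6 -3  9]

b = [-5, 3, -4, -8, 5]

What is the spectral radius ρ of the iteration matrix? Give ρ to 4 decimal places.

0.5377

Split A = D + L + U, D = diag(10, 13, 13, -7, 9).
GS T = -(D+L)⁻¹U: row 0 first, T[0,3] = -(-4)/(10) = +0.4000; later rows by forward substitution.
  T[0,:] = [+0.0000 -0.5000 -0.3000 +0.4000 +0.2000]
  T[1,:] = [+0.0000 +0.2308 -0.2462 +0.2769 -0.0154]
  T[2,:] = [+0.0000 -0.1243 -0.2521 +0.3893 -0.2225]
  T[3,:] = [+0.0000 +0.1754 +0.1517 -0.2401 -0.3322]
  T[4,:] = [+0.0000 +0.0055 -0.0568 +0.1043 -0.2796]
|λ(T)| sorted: 0.5377, 0.3177, 0.3076, 0.0134, 0.0000.
spectral radius ρ = 0.5377; 0.5377 < 1 ⇒ converges.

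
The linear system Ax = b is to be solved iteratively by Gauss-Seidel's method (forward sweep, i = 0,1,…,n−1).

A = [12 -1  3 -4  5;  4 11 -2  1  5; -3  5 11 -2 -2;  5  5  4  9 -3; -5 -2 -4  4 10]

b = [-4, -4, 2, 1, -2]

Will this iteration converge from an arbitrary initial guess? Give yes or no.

Let D = diag(12, 11, 11, 9, 10); L, U the strict triangles.
T_GS = -(D+L)⁻¹U: row 0 first, T[0,1] = -(-1)/(12) = +0.0833; later rows by forward substitution.
  T[0,:] = [+0.0000  +0.0833  -0.2500  +0.3333  -0.4167]
  T[1,:] = [+0.0000  -0.0303  +0.2727  -0.2121  -0.3030]
  T[2,:] = [+0.0000  +0.0365  -0.1921  +0.3691  +0.2059]
  T[3,:] = [+0.0000  -0.0457  +0.0728  -0.2314  +0.6416]
  T[4,:] = [+0.0000  +0.0685  -0.1764  +0.3645  -0.4432]
moduli |λ_i(T)| = 0.8671, 0.1109, 0.1109, 0.0431, 0.0000.
ρ(T) = max|λ| = 0.8671; 0.8671 < 1, so it converges for any x₀.

yes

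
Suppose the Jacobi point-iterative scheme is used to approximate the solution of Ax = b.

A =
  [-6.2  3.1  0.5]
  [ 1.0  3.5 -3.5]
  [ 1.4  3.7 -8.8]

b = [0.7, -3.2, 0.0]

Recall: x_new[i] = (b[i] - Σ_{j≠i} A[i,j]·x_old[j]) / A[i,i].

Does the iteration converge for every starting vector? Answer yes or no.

yes

A = D + L + U where D = diag(-6.2, 3.5, -8.8).
T_J = -D⁻¹(L+U): T[1,2] = -(-3.5)/(3.5) = +1.0000; T[1,1] = 0.
  T[0,:] = [+0.0000  +0.5000  +0.0806]
  T[1,:] = [-0.2857  +0.0000  +1.0000]
  T[2,:] = [+0.1591  +0.4205  +0.0000]
|λ(T)| sorted: 0.6331, 0.3322, 0.3322.
ρ(T) = max|λ| = 0.6331; 0.6331 < 1, so it converges for any x₀.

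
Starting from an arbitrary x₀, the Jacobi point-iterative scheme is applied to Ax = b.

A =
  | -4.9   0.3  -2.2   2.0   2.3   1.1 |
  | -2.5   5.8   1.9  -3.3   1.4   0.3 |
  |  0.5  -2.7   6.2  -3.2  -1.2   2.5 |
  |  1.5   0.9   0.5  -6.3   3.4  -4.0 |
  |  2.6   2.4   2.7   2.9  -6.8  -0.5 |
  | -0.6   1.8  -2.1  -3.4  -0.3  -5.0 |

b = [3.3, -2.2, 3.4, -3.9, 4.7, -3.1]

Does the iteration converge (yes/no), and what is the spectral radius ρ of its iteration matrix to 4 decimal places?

no, ρ = 1.1726

Write A = D+L+U with D = diag(-4.9, 5.8, 6.2, -6.3, -6.8, -5).
Jacobi: T = -D⁻¹(L+U), T[2,4] = -(-1.2)/(6.2) = +0.1935; T[2,2] = 0.
  T[0,:] = [+0.0000, +0.0612, -0.4490, +0.4082, +0.4694, +0.2245]
  T[1,:] = [+0.4310, +0.0000, -0.3276, +0.5690, -0.2414, -0.0517]
  T[2,:] = [-0.0806, +0.4355, +0.0000, +0.5161, +0.1935, -0.4032]
  T[3,:] = [+0.2381, +0.1429, +0.0794, +0.0000, +0.5397, -0.6349]
  T[4,:] = [+0.3824, +0.3529, +0.3971, +0.4265, +0.0000, -0.0735]
  T[5,:] = [-0.1200, +0.3600, -0.4200, -0.6800, -0.0600, +0.0000]
|roots of det(T-λI)|: 1.1726, 0.7833, 0.7833, 0.5686, 0.5686, 0.5343.
ρ(T) = max|λ| = 1.1726; 1.1726 > 1: divergent.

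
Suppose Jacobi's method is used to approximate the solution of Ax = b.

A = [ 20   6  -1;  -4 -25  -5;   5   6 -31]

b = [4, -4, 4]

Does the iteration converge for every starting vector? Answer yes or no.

yes

Write A = D+L+U with D = diag(20, -25, -31).
Jacobi: T = -D⁻¹(L+U), T[1,2] = -(-5)/(-25) = -0.2000; T[1,1] = 0.
  T[0,:] = [+0.0000, -0.3000, +0.0500]
  T[1,:] = [-0.1600, +0.0000, -0.2000]
  T[2,:] = [+0.1613, +0.1935, +0.0000]
moduli |λ_i(T)| = 0.2297, 0.1881, 0.1881.
ρ(T) = max|λ| = 0.2297; 0.2297 < 1, so it converges for any x₀.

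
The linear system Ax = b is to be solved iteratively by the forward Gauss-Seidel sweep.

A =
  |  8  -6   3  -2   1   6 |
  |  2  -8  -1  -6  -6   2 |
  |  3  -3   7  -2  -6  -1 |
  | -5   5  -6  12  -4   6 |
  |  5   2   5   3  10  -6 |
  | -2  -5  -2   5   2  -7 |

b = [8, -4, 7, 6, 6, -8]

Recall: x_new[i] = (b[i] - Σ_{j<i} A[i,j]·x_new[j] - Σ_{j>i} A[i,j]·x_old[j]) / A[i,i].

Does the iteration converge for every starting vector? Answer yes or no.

Write A = D+L+U with D = diag(8, -8, 7, 12, 10, -7).
Gauss-Seidel: T = -(D+L)⁻¹U, row 0 first, T[0,4] = -(1)/(8) = -0.1250; later rows by forward substitution.
  T[0,:] = [+0.0000, +0.7500, -0.3750, +0.2500, -0.1250, -0.7500]
  T[1,:] = [+0.0000, +0.1875, -0.2188, -0.6875, -0.7812, +0.0625]
  T[2,:] = [+0.0000, -0.2411, +0.0670, -0.1161, +0.5759, +0.4911]
  T[3,:] = [+0.0000, +0.1138, -0.0316, +0.3326, +0.8947, -0.5930]
  T[4,:] = [+0.0000, -0.3261, +0.2073, -0.0292, -0.3376, +0.8949]
  T[5,:] = [+0.0000, -0.2912, +0.2809, +0.6820, +0.9718, -0.1386]
moduli |λ_i(T)| = 1.2505, 0.5785, 0.5785, 0.0605, 0.0605, 0.0000.
spectral radius ρ = 1.2505; 1.2505 > 1: divergent.

no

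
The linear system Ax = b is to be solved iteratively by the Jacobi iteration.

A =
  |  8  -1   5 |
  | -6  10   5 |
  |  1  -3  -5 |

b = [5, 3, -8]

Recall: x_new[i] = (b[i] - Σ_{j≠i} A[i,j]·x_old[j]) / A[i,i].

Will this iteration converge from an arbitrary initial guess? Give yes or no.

Write A = D+L+U with D = diag(8, 10, -5).
Jacobi T = -D⁻¹(L+U): T[0,2] = -(5)/(8) = -0.6250; T[0,0] = 0.
  T[0,:] = [+0.0000 +0.1250 -0.6250]
  T[1,:] = [+0.6000 +0.0000 -0.5000]
  T[2,:] = [+0.2000 -0.6000 +0.0000]
|eigenvalues of T|: 0.7344, 0.5379, 0.5379.
spectral radius ρ = 0.7344; 0.7344 < 1, so it converges for any x₀.

yes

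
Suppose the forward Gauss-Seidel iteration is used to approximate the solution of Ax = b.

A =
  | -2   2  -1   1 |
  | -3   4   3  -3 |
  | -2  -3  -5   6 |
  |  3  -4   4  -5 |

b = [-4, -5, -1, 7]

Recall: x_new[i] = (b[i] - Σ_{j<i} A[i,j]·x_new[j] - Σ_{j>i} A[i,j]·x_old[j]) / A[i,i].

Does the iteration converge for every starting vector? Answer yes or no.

Diagonal D = diag(-2, 4, -5, -5); L, U strict lower/upper.
Gauss-Seidel: T = -(D+L)⁻¹U, row 0 first, T[0,3] = -(1)/(-2) = +0.5000; later rows by forward substitution.
  T[0,:] = [+0.0000 +1.0000 -0.5000 +0.5000]
  T[1,:] = [+0.0000 +0.7500 -1.1250 +1.1250]
  T[2,:] = [+0.0000 -0.8500 +0.8750 +0.3250]
  T[3,:] = [+0.0000 -0.6800 +1.3000 -0.3400]
|λ(T)| sorted: 1.3695, 0.6716, 0.5871, 0.0000.
spectral radius ρ = 1.3695; 1.3695 > 1: divergent.

no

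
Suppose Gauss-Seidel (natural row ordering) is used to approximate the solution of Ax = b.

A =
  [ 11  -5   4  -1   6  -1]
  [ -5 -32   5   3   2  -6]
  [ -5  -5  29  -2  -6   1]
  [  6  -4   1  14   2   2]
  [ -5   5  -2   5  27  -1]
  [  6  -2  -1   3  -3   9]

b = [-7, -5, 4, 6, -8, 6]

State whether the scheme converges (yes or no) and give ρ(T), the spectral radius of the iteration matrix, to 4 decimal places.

yes, ρ = 0.4158

A = D + L + U where D = diag(11, -32, 29, 14, 27, 9).
T_GS = -(D+L)⁻¹U: row 0 first, T[0,1] = -(-5)/(11) = +0.4545; later rows by forward substitution.
  T[0,:] = [+0.0000  +0.4545  -0.3636  +0.0909  -0.5455  +0.0909]
  T[1,:] = [+0.0000  -0.0710  +0.2131  +0.0795  +0.1477  -0.2017]
  T[2,:] = [+0.0000  +0.0661  -0.0260  +0.0984  +0.1383  -0.0536]
  T[3,:] = [+0.0000  -0.2198  +0.2186  -0.0233  +0.1232  -0.2356]
  T[4,:] = [+0.0000  +0.1429  -0.1492  +0.0137  -0.1409  +0.1309]
  T[5,:] = [+0.0000  -0.1905  +0.1643  -0.0197  +0.3238  +0.0108]
|eigenvalues of T|: 0.4158, 0.1969, 0.0944, 0.0473, 0.0473, 0.0000.
ρ = 0.4158; 0.4158 < 1 ⇒ converges.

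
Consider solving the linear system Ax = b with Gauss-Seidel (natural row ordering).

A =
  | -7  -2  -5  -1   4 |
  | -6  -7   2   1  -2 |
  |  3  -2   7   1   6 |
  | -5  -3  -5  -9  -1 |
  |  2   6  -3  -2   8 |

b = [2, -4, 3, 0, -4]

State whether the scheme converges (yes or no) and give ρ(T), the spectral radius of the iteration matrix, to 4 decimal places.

A = D + L + U where D = diag(-7, -7, 7, -9, 8).
T_GS = -(D+L)⁻¹U: row 0 first, T[0,4] = -(4)/(-7) = +0.5714; later rows by forward substitution.
  T[0,:] = [+0.0000 -0.2857 -0.7143 -0.1429 +0.5714]
  T[1,:] = [+0.0000 +0.2449 +0.8980 +0.2653 -0.7755]
  T[2,:] = [+0.0000 +0.1924 +0.5627 -0.0058 -1.3236]
  T[3,:] = [+0.0000 -0.0298 -0.2151 -0.0058 +0.5653]
  T[4,:] = [+0.0000 -0.0475 -0.3377 -0.1669 +0.0837]
|λ(T)| sorted: 1.1792, 0.3242, 0.0291, 0.0291, 0.0000.
spectral radius ρ = 1.1792; 1.1792 > 1 ⇒ diverges.

no, ρ = 1.1792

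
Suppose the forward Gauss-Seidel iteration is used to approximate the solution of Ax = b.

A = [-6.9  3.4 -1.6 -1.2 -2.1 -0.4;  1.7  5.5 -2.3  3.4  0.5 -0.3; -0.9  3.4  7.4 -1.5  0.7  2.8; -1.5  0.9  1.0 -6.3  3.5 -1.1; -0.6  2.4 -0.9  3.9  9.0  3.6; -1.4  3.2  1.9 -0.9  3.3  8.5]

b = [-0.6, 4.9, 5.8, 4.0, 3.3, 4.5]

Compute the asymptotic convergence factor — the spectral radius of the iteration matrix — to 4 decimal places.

0.9014

Split A = D + L + U, D = diag(-6.9, 5.5, 7.4, -6.3, 9, 8.5).
GS T = -(D+L)⁻¹U: row 0 first, T[0,1] = -(3.4)/(-6.9) = +0.4928; later rows by forward substitution.
  T[0,:] = [+0.0000  +0.4928  -0.2319  -0.1739  -0.3043  -0.0580]
  T[1,:] = [+0.0000  -0.1523  +0.4899  -0.5644  +0.0032  +0.0725]
  T[2,:] = [+0.0000  +0.1299  -0.2533  +0.4409  -0.1331  -0.4187]
  T[3,:] = [+0.0000  -0.1185  +0.0850  +0.0308  +0.6073  -0.2169]
  T[4,:] = [+0.0000  +0.1378  -0.2082  +0.1697  -0.2976  -0.3711]
  T[5,:] = [+0.0000  +0.0434  -0.0761  +0.0227  +0.1583  +0.1779]
eigenvalue magnitudes: 0.9014, 0.2963, 0.2806, 0.2806, 0.0727, 0.0000.
ρ(T) = max|λ| = 0.9014; 0.9014 < 1, so it converges for any x₀.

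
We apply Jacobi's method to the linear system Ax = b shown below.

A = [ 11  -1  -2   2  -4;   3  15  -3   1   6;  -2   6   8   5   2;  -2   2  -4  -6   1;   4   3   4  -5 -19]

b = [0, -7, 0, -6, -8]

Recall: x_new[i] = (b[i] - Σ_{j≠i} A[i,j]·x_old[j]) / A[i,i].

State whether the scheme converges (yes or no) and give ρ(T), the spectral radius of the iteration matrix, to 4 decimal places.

yes, ρ = 0.8240

Diagonal D = diag(11, 15, 8, -6, -19); L, U strict lower/upper.
Jacobi: T = -D⁻¹(L+U), T[1,0] = -(3)/(15) = -0.2000; T[1,1] = 0.
  T[0,:] = [+0.0000 +0.0909 +0.1818 -0.1818 +0.3636]
  T[1,:] = [-0.2000 +0.0000 +0.2000 -0.0667 -0.4000]
  T[2,:] = [+0.2500 -0.7500 +0.0000 -0.6250 -0.2500]
  T[3,:] = [-0.3333 +0.3333 -0.6667 +0.0000 +0.1667]
  T[4,:] = [+0.2105 +0.1579 +0.2105 -0.2632 +0.0000]
|roots of det(T-λI)|: 0.8240, 0.6245, 0.5680, 0.5680, 0.2655.
spectral radius ρ = 0.8240; 0.8240 < 1, so it converges for any x₀.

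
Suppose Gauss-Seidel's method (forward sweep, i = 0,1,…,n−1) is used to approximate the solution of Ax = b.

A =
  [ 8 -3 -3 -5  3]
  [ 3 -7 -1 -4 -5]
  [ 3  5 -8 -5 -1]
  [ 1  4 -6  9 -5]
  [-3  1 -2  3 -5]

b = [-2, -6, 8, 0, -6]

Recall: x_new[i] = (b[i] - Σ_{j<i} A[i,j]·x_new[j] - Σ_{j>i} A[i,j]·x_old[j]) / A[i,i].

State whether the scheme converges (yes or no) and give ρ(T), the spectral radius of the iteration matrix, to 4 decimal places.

no, ρ = 1.1209

Split A = D + L + U, D = diag(8, -7, -8, 9, -5).
T_GS = -(D+L)⁻¹U: row 0 first, T[0,3] = -(-5)/(8) = +0.6250; later rows by forward substitution.
  T[0,:] = [+0.0000, +0.3750, +0.3750, +0.6250, -0.3750]
  T[1,:] = [+0.0000, +0.1607, +0.0179, -0.3036, -0.8750]
  T[2,:] = [+0.0000, +0.2411, +0.1518, -0.5804, -0.8125]
  T[3,:] = [+0.0000, +0.0476, +0.0516, -0.3214, +0.4444]
  T[4,:] = [+0.0000, -0.2607, -0.2512, -0.3964, +0.6417]
|eigenvalues of T|: 1.1209, 0.5186, 0.5186, 0.0370, 0.0000.
ρ = 1.1209; 1.1209 > 1: divergent.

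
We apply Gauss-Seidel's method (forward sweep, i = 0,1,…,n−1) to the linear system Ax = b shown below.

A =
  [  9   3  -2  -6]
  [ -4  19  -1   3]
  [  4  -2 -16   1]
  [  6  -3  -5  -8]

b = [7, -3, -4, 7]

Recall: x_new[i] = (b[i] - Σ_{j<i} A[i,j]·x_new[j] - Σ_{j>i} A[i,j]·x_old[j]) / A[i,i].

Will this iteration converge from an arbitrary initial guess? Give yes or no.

A = D + L + U where D = diag(9, 19, -16, -8).
Gauss-Seidel: T = -(D+L)⁻¹U, row 0 first, T[0,2] = -(-2)/(9) = +0.2222; later rows by forward substitution.
  T[0,:] = [+0.0000  -0.3333  +0.2222  +0.6667]
  T[1,:] = [+0.0000  -0.0702  +0.0994  -0.0175]
  T[2,:] = [+0.0000  -0.0746  +0.0431  +0.2314]
  T[3,:] = [+0.0000  -0.1771  +0.1024  +0.3620]
moduli |λ_i(T)| = 0.4088, 0.0950, 0.0212, 0.0000.
ρ(T) = max|λ| = 0.4088; 0.4088 < 1: convergent.

yes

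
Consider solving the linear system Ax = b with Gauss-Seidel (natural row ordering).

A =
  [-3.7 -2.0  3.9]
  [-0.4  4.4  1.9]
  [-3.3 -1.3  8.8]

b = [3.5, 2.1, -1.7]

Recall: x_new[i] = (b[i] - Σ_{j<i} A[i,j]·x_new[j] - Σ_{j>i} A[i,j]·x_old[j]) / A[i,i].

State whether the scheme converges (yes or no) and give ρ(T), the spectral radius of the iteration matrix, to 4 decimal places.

A = D + L + U where D = diag(-3.7, 4.4, 8.8).
GS T = -(D+L)⁻¹U: row 0 first, T[0,2] = -(3.9)/(-3.7) = +1.0541; later rows by forward substitution.
  T[0,:] = [+0.0000 -0.5405 +1.0541]
  T[1,:] = [+0.0000 -0.0491 -0.3360]
  T[2,:] = [+0.0000 -0.2100 +0.3456]
eigenvalue magnitudes: 0.4792, 0.1827, 0.0000.
spectral radius ρ = 0.4792; 0.4792 < 1 ⇒ converges.

yes, ρ = 0.4792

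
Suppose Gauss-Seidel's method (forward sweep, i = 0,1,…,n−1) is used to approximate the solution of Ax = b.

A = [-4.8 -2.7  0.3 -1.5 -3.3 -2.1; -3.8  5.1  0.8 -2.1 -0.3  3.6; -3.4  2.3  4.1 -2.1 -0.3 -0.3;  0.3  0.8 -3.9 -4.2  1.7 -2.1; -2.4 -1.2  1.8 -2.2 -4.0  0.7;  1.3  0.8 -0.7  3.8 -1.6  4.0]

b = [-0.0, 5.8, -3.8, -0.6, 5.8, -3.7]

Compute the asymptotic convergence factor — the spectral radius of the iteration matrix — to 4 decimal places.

Split A = D + L + U, D = diag(-4.8, 5.1, 4.1, -4.2, -4, 4).
T_GS = -(D+L)⁻¹U: row 0 first, T[0,2] = -(0.3)/(-4.8) = +0.0625; later rows by forward substitution.
  T[0,:] = [+0.0000, -0.5625, +0.0625, -0.3125, -0.6875, -0.4375]
  T[1,:] = [+0.0000, -0.4191, -0.1103, +0.1789, -0.4534, -1.0319]
  T[2,:] = [+0.0000, -0.2313, +0.1137, +0.1527, -0.2426, +0.2892]
  T[3,:] = [+0.0000, +0.0948, -0.1221, -0.1300, +0.4945, -0.9964]
  T[4,:] = [+0.0000, +0.3070, +0.1139, +0.2740, +0.1674, +1.4252]
  T[5,:] = [+0.0000, +0.2589, +0.1832, +0.3256, -0.1312, +1.9158]
|λ(T)| sorted: 1.4971, 0.3247, 0.2993, 0.0846, 0.0846, 0.0000.
ρ = 1.4971; 1.4971 > 1: divergent.

1.4971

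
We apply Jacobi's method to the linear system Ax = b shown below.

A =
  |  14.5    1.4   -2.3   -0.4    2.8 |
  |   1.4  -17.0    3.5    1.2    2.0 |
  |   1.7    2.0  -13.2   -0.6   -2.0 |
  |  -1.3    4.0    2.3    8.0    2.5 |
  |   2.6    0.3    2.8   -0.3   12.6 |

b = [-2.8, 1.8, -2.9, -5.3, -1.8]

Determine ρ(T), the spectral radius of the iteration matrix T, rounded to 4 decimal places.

0.3627

Diagonal D = diag(14.5, -17, -13.2, 8, 12.6); L, U strict lower/upper.
Jacobi T = -D⁻¹(L+U): T[1,4] = -(2)/(-17) = +0.1176; T[1,1] = 0.
  T[0,:] = [+0.0000  -0.0966  +0.1586  +0.0276  -0.1931]
  T[1,:] = [+0.0824  +0.0000  +0.2059  +0.0706  +0.1176]
  T[2,:] = [+0.1288  +0.1515  +0.0000  -0.0455  -0.1515]
  T[3,:] = [+0.1625  -0.5000  -0.2875  +0.0000  -0.3125]
  T[4,:] = [-0.2063  -0.0238  -0.2222  +0.0238  +0.0000]
moduli |λ_i(T)| = 0.3627, 0.2385, 0.2225, 0.1860, 0.1860.
spectral radius ρ = 0.3627; 0.3627 < 1 ⇒ converges.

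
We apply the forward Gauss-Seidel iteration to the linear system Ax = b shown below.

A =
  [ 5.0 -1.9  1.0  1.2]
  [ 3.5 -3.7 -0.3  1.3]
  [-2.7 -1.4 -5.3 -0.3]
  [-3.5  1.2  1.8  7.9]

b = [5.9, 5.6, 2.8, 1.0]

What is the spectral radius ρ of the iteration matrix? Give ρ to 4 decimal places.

Split A = D + L + U, D = diag(5, -3.7, -5.3, 7.9).
GS T = -(D+L)⁻¹U: row 0 first, T[0,1] = -(-1.9)/(5) = +0.3800; later rows by forward substitution.
  T[0,:] = [+0.0000, +0.3800, -0.2000, -0.2400]
  T[1,:] = [+0.0000, +0.3595, -0.2703, +0.1243]
  T[2,:] = [+0.0000, -0.2885, +0.1733, +0.0328]
  T[3,:] = [+0.0000, +0.1795, -0.0870, -0.1327]
|λ(T)| sorted: 0.5837, 0.1761, 0.0075, 0.0000.
ρ = 0.5837; 0.5837 < 1, so it converges for any x₀.

0.5837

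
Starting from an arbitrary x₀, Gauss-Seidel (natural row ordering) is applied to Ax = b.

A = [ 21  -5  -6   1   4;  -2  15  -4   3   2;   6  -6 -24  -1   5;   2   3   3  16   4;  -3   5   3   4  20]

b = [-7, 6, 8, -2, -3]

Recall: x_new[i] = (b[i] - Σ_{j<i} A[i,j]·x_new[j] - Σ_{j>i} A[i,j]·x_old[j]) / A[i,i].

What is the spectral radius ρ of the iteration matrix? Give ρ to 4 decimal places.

0.2115

Split A = D + L + U, D = diag(21, 15, -24, 16, 20).
GS T = -(D+L)⁻¹U: row 0 first, T[0,3] = -(1)/(21) = -0.0476; later rows by forward substitution.
  T[0,:] = [+0.0000, +0.2381, +0.2857, -0.0476, -0.1905]
  T[1,:] = [+0.0000, +0.0317, +0.3048, -0.2063, -0.1587]
  T[2,:] = [+0.0000, +0.0516, -0.0048, -0.0020, +0.2004]
  T[3,:] = [+0.0000, -0.0454, -0.0920, +0.0450, -0.2340]
  T[4,:] = [+0.0000, +0.0291, -0.0142, +0.0357, +0.0279]
|eigenvalues of T|: 0.2115, 0.1213, 0.1213, 0.0319, 0.0000.
ρ(T) = max|λ| = 0.2115; 0.2115 < 1, so it converges for any x₀.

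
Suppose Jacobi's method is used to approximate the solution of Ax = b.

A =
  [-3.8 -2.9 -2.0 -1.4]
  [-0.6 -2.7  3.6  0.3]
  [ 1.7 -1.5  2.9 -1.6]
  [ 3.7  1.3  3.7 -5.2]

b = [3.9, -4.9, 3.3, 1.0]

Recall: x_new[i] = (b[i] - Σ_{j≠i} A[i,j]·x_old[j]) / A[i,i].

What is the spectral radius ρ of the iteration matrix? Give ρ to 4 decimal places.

1.3497

Diagonal D = diag(-3.8, -2.7, 2.9, -5.2); L, U strict lower/upper.
T_J = -D⁻¹(L+U): T[2,0] = -(1.7)/(2.9) = -0.5862; T[2,2] = 0.
  T[0,:] = [+0.0000 -0.7632 -0.5263 -0.3684]
  T[1,:] = [-0.2222 +0.0000 +1.3333 +0.1111]
  T[2,:] = [-0.5862 +0.5172 +0.0000 +0.5517]
  T[3,:] = [+0.7115 +0.2500 +0.7115 +0.0000]
|λ(T)| sorted: 1.3497, 0.8605, 0.8605, 0.1618.
ρ(T) = max|λ| = 1.3497; 1.3497 > 1 ⇒ diverges.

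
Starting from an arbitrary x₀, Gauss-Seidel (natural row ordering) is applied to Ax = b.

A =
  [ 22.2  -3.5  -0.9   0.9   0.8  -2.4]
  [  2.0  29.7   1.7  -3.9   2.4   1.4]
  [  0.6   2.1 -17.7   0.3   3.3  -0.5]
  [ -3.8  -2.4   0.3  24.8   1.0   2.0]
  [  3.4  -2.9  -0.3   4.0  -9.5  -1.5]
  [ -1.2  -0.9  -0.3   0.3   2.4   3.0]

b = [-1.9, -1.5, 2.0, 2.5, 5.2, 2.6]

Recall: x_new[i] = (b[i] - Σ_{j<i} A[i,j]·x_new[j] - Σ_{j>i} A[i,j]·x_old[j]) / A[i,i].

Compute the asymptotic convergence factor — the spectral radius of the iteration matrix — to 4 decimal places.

0.1579

Let D = diag(22.2, 29.7, -17.7, 24.8, -9.5, 3); L, U the strict triangles.
T_GS = -(D+L)⁻¹U: row 0 first, T[0,1] = -(-3.5)/(22.2) = +0.1577; later rows by forward substitution.
  T[0,:] = [+0.0000, +0.1577, +0.0405, -0.0405, -0.0360, +0.1081]
  T[1,:] = [+0.0000, -0.0106, -0.0600, +0.1340, -0.0784, -0.0544]
  T[2,:] = [+0.0000, +0.0041, -0.0057, +0.0315, +0.1759, -0.0310]
  T[3,:] = [+0.0000, +0.0231, +0.0005, +0.0064, -0.0556, -0.0690]
  T[4,:] = [+0.0000, +0.0693, +0.0332, -0.0537, -0.0179, -0.1307]
  T[5,:] = [+0.0000, +0.0026, -0.0290, +0.0695, -0.0004, +0.1352]
|roots of det(T-λI)|: 0.1579, 0.1209, 0.1022, 0.1022, 0.0020, 0.0000.
ρ(T) = max|λ| = 0.1579; 0.1579 < 1, so it converges for any x₀.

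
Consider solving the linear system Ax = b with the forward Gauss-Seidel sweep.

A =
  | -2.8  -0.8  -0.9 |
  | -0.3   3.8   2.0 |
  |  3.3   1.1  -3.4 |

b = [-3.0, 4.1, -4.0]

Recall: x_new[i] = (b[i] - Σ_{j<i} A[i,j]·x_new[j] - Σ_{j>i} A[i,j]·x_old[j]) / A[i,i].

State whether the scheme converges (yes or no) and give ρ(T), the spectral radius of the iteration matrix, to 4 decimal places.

Diagonal D = diag(-2.8, 3.8, -3.4); L, U strict lower/upper.
Gauss-Seidel: T = -(D+L)⁻¹U, row 0 first, T[0,1] = -(-0.8)/(-2.8) = -0.2857; later rows by forward substitution.
  T[0,:] = [+0.0000 -0.2857 -0.3214]
  T[1,:] = [+0.0000 -0.0226 -0.5517]
  T[2,:] = [+0.0000 -0.2846 -0.4905]
|eigenvalues of T|: 0.7167, 0.2037, 0.0000.
spectral radius ρ = 0.7167; 0.7167 < 1: convergent.

yes, ρ = 0.7167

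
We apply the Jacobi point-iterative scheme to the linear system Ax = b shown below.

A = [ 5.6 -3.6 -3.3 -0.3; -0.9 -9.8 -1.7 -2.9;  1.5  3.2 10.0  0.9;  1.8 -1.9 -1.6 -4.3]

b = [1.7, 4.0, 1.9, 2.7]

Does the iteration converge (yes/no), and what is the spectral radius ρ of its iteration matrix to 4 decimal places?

Let D = diag(5.6, -9.8, 10, -4.3); L, U the strict triangles.
Jacobi: T = -D⁻¹(L+U), T[2,3] = -(0.9)/(10) = -0.0900; T[2,2] = 0.
  T[0,:] = [+0.0000  +0.6429  +0.5893  +0.0536]
  T[1,:] = [-0.0918  +0.0000  -0.1735  -0.2959]
  T[2,:] = [-0.1500  -0.3200  +0.0000  -0.0900]
  T[3,:] = [+0.4186  -0.4419  -0.3721  +0.0000]
|λ(T)| sorted: 0.5892, 0.4081, 0.4081, 0.2638.
ρ(T) = max|λ| = 0.5892; 0.5892 < 1: convergent.

yes, ρ = 0.5892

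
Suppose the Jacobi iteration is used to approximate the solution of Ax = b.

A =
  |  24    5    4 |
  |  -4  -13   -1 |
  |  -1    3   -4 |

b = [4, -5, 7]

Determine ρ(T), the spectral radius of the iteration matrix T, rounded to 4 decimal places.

0.3743

Split A = D + L + U, D = diag(24, -13, -4).
Jacobi: T = -D⁻¹(L+U), T[0,1] = -(5)/(24) = -0.2083; T[0,0] = 0.
  T[0,:] = [+0.0000, -0.2083, -0.1667]
  T[1,:] = [-0.3077, +0.0000, -0.0769]
  T[2,:] = [-0.2500, +0.7500, +0.0000]
|eigenvalues of T|: 0.3743, 0.3034, 0.3034.
spectral radius ρ = 0.3743; 0.3743 < 1: convergent.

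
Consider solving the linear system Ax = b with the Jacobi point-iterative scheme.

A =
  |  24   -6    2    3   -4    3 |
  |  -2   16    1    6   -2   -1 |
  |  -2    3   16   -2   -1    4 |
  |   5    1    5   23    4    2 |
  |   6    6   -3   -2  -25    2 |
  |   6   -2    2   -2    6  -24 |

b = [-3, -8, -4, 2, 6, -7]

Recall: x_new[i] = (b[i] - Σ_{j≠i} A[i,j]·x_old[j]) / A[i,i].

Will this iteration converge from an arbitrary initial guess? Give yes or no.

Split A = D + L + U, D = diag(24, 16, 16, 23, -25, -24).
Jacobi T = -D⁻¹(L+U): T[0,1] = -(-6)/(24) = +0.2500; T[0,0] = 0.
  T[0,:] = [+0.0000 +0.2500 -0.0833 -0.1250 +0.1667 -0.1250]
  T[1,:] = [+0.1250 +0.0000 -0.0625 -0.3750 +0.1250 +0.0625]
  T[2,:] = [+0.1250 -0.1875 +0.0000 +0.1250 +0.0625 -0.2500]
  T[3,:] = [-0.2174 -0.0435 -0.2174 +0.0000 -0.1739 -0.0870]
  T[4,:] = [+0.2400 +0.2400 -0.1200 -0.0800 +0.0000 +0.0800]
  T[5,:] = [+0.2500 -0.0833 +0.0833 -0.0833 +0.2500 +0.0000]
eigenvalue magnitudes: 0.5607, 0.3761, 0.3761, 0.3122, 0.2161, 0.0679.
spectral radius ρ = 0.5607; 0.5607 < 1, so it converges for any x₀.

yes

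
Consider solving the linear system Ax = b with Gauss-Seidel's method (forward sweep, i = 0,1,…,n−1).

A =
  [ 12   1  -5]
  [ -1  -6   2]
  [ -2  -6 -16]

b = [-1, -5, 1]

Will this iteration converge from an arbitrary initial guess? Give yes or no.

yes

Write A = D+L+U with D = diag(12, -6, -16).
Gauss-Seidel: T = -(D+L)⁻¹U, row 0 first, T[0,2] = -(-5)/(12) = +0.4167; later rows by forward substitution.
  T[0,:] = [+0.0000  -0.0833  +0.4167]
  T[1,:] = [+0.0000  +0.0139  +0.2639]
  T[2,:] = [+0.0000  +0.0052  -0.1510]
|roots of det(T-λI)|: 0.1590, 0.0218, 0.0000.
ρ = 0.1590; 0.1590 < 1: convergent.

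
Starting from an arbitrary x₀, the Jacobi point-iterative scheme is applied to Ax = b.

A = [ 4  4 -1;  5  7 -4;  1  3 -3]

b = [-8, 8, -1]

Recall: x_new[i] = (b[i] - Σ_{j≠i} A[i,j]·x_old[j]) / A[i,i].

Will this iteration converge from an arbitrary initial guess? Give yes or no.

A = D + L + U where D = diag(4, 7, -3).
Jacobi: T = -D⁻¹(L+U), T[1,2] = -(-4)/(7) = +0.5714; T[1,1] = 0.
  T[0,:] = [+0.0000, -1.0000, +0.2500]
  T[1,:] = [-0.7143, +0.0000, +0.5714]
  T[2,:] = [+0.3333, +1.0000, +0.0000]
moduli |λ_i(T)| = 1.2868, 1.0000, 0.2868.
spectral radius ρ = 1.2868; 1.2868 > 1 ⇒ diverges.

no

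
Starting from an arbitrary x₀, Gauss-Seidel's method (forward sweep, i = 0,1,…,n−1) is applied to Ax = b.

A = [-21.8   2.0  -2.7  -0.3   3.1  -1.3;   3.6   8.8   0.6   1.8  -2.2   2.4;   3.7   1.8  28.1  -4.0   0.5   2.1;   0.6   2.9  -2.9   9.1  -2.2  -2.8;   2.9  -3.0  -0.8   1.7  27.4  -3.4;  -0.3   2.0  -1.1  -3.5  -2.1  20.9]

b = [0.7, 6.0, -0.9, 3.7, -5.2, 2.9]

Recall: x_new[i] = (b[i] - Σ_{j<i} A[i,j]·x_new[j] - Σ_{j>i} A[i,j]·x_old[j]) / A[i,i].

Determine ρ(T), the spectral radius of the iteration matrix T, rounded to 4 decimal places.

0.2449

A = D + L + U where D = diag(-21.8, 8.8, 28.1, 9.1, 27.4, 20.9).
GS T = -(D+L)⁻¹U: row 0 first, T[0,2] = -(-2.7)/(-21.8) = -0.1239; later rows by forward substitution.
  T[0,:] = [+0.0000  +0.0917  -0.1239  -0.0138  +0.1422  -0.0596]
  T[1,:] = [+0.0000  -0.0375  -0.0175  -0.1989  +0.1918  -0.2483]
  T[2,:] = [+0.0000  -0.0097  +0.0174  +0.1569  -0.0488  -0.0510]
  T[3,:] = [+0.0000  +0.0028  +0.0193  +0.1143  +0.1557  +0.3745]
  T[4,:] = [+0.0000  -0.0143  +0.0105  -0.0228  -0.0051  +0.0785]
  T[5,:] = [+0.0000  +0.0034  +0.0051  +0.0439  +0.0067  +0.0908]
|λ(T)| sorted: 0.2449, 0.0945, 0.0945, 0.0143, 0.0123, 0.0000.
ρ(T) = max|λ| = 0.2449; 0.2449 < 1, so it converges for any x₀.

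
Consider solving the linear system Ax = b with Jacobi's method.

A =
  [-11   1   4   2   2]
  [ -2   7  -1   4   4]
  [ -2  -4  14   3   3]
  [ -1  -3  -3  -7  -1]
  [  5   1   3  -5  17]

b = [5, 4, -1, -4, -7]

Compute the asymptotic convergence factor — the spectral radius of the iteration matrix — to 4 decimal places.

Write A = D+L+U with D = diag(-11, 7, 14, -7, 17).
Jacobi: T = -D⁻¹(L+U), T[2,0] = -(-2)/(14) = +0.1429; T[2,2] = 0.
  T[0,:] = [+0.0000, +0.0909, +0.3636, +0.1818, +0.1818]
  T[1,:] = [+0.2857, +0.0000, +0.1429, -0.5714, -0.5714]
  T[2,:] = [+0.1429, +0.2857, +0.0000, -0.2143, -0.2143]
  T[3,:] = [-0.1429, -0.4286, -0.4286, +0.0000, -0.1429]
  T[4,:] = [-0.2941, -0.0588, -0.1765, +0.2941, +0.0000]
|eigenvalues of T|: 0.8598, 0.4568, 0.4568, 0.2319, 0.0311.
ρ(T) = max|λ| = 0.8598; 0.8598 < 1: convergent.

0.8598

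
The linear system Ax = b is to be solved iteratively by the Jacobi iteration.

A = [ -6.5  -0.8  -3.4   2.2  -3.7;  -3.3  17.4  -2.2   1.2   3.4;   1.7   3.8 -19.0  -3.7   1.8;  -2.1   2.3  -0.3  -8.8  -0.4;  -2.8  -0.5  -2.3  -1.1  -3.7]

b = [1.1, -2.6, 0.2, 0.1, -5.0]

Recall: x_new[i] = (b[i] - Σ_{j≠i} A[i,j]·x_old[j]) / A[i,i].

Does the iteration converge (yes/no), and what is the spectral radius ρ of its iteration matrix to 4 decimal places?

Split A = D + L + U, D = diag(-6.5, 17.4, -19, -8.8, -3.7).
T_J = -D⁻¹(L+U): T[2,1] = -(3.8)/(-19) = +0.2000; T[2,2] = 0.
  T[0,:] = [+0.0000, -0.1231, -0.5231, +0.3385, -0.5692]
  T[1,:] = [+0.1897, +0.0000, +0.1264, -0.0690, -0.1954]
  T[2,:] = [+0.0895, +0.2000, +0.0000, -0.1947, +0.0947]
  T[3,:] = [-0.2386, +0.2614, -0.0341, +0.0000, -0.0455]
  T[4,:] = [-0.7568, -0.1351, -0.6216, -0.2973, +0.0000]
|roots of det(T-λI)|: 0.6614, 0.4488, 0.3670, 0.3520, 0.3520.
spectral radius ρ = 0.6614; 0.6614 < 1, so it converges for any x₀.

yes, ρ = 0.6614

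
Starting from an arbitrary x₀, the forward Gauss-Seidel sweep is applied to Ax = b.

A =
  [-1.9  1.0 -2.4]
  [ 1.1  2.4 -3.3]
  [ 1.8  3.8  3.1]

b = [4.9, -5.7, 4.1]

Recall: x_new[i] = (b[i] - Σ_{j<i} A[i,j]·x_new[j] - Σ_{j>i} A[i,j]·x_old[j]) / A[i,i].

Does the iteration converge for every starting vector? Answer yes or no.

no

Diagonal D = diag(-1.9, 2.4, 3.1); L, U strict lower/upper.
GS T = -(D+L)⁻¹U: row 0 first, T[0,1] = -(1)/(-1.9) = +0.5263; later rows by forward substitution.
  T[0,:] = [+0.0000  +0.5263  -1.2632]
  T[1,:] = [+0.0000  -0.2412  +1.9539]
  T[2,:] = [+0.0000  -0.0099  -1.6617]
|eigenvalues of T|: 1.6480, 0.2550, 0.0000.
ρ = 1.6480; 1.6480 > 1 ⇒ diverges.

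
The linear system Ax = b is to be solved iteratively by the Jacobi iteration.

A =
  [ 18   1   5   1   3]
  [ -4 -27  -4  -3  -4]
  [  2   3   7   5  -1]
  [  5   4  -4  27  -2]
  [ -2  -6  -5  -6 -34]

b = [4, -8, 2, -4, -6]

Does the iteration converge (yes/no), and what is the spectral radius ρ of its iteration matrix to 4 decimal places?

yes, ρ = 0.5288

Split A = D + L + U, D = diag(18, -27, 7, 27, -34).
Jacobi T = -D⁻¹(L+U): T[4,3] = -(-6)/(-34) = -0.1765; T[4,4] = 0.
  T[0,:] = [+0.0000  -0.0556  -0.2778  -0.0556  -0.1667]
  T[1,:] = [-0.1481  +0.0000  -0.1481  -0.1111  -0.1481]
  T[2,:] = [-0.2857  -0.4286  +0.0000  -0.7143  +0.1429]
  T[3,:] = [-0.1852  -0.1481  +0.1481  +0.0000  +0.0741]
  T[4,:] = [-0.0588  -0.1765  -0.1471  -0.1765  +0.0000]
|roots of det(T-λI)|: 0.5288, 0.3773, 0.3773, 0.1422, 0.0233.
ρ(T) = max|λ| = 0.5288; 0.5288 < 1, so it converges for any x₀.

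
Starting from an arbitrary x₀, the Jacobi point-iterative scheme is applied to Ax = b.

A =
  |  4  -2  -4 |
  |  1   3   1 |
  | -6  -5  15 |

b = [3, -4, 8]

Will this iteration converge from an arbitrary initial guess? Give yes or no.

yes

Split A = D + L + U, D = diag(4, 3, 15).
Jacobi: T = -D⁻¹(L+U), T[2,0] = -(-6)/(15) = +0.4000; T[2,2] = 0.
  T[0,:] = [+0.0000 +0.5000 +1.0000]
  T[1,:] = [-0.3333 +0.0000 -0.3333]
  T[2,:] = [+0.4000 +0.3333 +0.0000]
eigenvalue magnitudes: 0.6344, 0.5294, 0.5294.
ρ = 0.6344; 0.6344 < 1, so it converges for any x₀.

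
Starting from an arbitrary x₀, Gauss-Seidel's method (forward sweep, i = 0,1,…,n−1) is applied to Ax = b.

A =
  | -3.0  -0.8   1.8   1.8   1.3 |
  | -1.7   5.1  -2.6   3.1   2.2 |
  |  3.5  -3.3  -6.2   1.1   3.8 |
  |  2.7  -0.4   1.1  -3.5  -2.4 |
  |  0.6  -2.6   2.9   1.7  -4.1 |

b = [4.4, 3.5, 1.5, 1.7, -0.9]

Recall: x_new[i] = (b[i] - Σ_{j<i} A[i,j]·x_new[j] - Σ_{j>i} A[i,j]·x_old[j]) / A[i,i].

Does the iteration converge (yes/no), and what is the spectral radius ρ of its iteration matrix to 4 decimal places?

no, ρ = 1.3509

Write A = D+L+U with D = diag(-3, 5.1, -6.2, -3.5, -4.1).
T_GS = -(D+L)⁻¹U: row 0 first, T[0,1] = -(-0.8)/(-3) = -0.2667; later rows by forward substitution.
  T[0,:] = [+0.0000  -0.2667  +0.6000  +0.6000  +0.4333]
  T[1,:] = [+0.0000  -0.0889  +0.7098  -0.4078  -0.2869]
  T[2,:] = [+0.0000  -0.1032  -0.0391  +0.7332  +1.0102]
  T[3,:] = [+0.0000  -0.2280  +0.3695  +0.7399  -0.0011]
  T[4,:] = [+0.0000  -0.1502  -0.2368  +1.1718  +0.9595]
eigenvalue magnitudes: 1.3509, 0.3298, 0.3298, 0.0165, 0.0000.
ρ(T) = max|λ| = 1.3509; 1.3509 > 1, so it fails to converge.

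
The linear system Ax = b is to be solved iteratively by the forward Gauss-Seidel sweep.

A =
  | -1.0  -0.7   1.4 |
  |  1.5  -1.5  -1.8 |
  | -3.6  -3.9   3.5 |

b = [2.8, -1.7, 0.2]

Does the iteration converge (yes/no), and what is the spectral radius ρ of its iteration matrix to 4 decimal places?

Split A = D + L + U, D = diag(-1, -1.5, 3.5).
T_GS = -(D+L)⁻¹U: row 0 first, T[0,1] = -(-0.7)/(-1) = -0.7000; later rows by forward substitution.
  T[0,:] = [+0.0000 -0.7000 +1.4000]
  T[1,:] = [+0.0000 -0.7000 +0.2000]
  T[2,:] = [+0.0000 -1.5000 +1.6629]
|eigenvalues of T|: 1.5282, 0.5654, 0.0000.
ρ(T) = max|λ| = 1.5282; 1.5282 > 1, so it fails to converge.

no, ρ = 1.5282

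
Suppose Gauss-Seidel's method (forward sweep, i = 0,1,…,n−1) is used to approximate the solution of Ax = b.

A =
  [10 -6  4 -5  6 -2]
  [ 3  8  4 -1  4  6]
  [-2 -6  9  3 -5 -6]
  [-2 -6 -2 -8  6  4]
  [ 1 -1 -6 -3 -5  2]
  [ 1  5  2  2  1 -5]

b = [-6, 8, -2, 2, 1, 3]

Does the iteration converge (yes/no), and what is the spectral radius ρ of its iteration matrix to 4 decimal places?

Split A = D + L + U, D = diag(10, 8, 9, -8, -5, -5).
Gauss-Seidel: T = -(D+L)⁻¹U, row 0 first, T[0,2] = -(4)/(10) = -0.4000; later rows by forward substitution.
  T[0,:] = [+0.0000, +0.6000, -0.4000, +0.5000, -0.6000, +0.2000]
  T[1,:] = [+0.0000, -0.2250, -0.3500, -0.0625, -0.2750, -0.8250]
  T[2,:] = [+0.0000, -0.0167, -0.3222, -0.2639, +0.2389, +0.1611]
  T[3,:] = [+0.0000, +0.0229, +0.4431, -0.0122, +1.0465, +1.0285]
  T[4,:] = [+0.0000, +0.1713, +0.1108, +0.4365, -0.9796, -0.2054]
  T[5,:] = [+0.0000, -0.0683, -0.3595, +0.0144, -0.0768, -0.3503]
moduli |λ_i(T)| = 1.2807, 0.5025, 0.5025, 0.2985, 0.0621, 0.0000.
ρ(T) = max|λ| = 1.2807; 1.2807 > 1: divergent.

no, ρ = 1.2807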